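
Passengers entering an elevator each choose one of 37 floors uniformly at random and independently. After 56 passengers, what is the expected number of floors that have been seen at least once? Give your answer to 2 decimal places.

29.02

For each floor, P(seen in 56 passengers) = 1 - (36/37)^56 = 0.784.
By linearity of expectation, E[distinct seen] = 37·(1 - (36/37)^56) = 29.023.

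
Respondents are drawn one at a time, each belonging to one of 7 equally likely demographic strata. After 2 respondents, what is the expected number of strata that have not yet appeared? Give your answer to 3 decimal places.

5.143

For each stratum, P(unseen after 2) = (6/7)^2 = 0.7347.
By linearity of expectation, E[unseen] = 7·(6/7)^2 = 5.1429.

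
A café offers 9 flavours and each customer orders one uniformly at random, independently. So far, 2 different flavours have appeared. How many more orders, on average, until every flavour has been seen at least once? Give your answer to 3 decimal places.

23.336

The wait to go from k to k+1 distinct flavours is geometric with mean 9/(9-k).
Sum over k = 2,...,8: E = 9/7 + 9/6 + 9/5 + ... + 9/2 + 9/1 = 23.3357.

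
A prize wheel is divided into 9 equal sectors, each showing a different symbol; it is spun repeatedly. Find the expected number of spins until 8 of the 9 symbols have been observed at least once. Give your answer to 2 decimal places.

16.46

Going from k to k+1 distinct takes a geometric number of spins with mean 9/(9-k).
Sum over k = 0,...,7: E = 9/9 + 9/8 + 9/7 + ... + 9/3 + 9/2 = 16.461.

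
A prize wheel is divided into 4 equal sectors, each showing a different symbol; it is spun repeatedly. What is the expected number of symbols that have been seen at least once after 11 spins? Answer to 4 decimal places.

3.8311

For each symbol, P(seen in 11 spins) = 1 - (3/4)^11 = 0.95776.
By linearity of expectation, E[distinct seen] = 4·(1 - (3/4)^11) = 3.83106.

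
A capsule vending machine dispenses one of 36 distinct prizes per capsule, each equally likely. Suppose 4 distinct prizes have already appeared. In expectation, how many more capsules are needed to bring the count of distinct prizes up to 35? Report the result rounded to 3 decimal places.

110.106

The wait to go from k to k+1 distinct prizes is geometric with mean 36/(36-k).
Sum over k = 4,...,34: E = 36/32 + 36/31 + 36/30 + ... + 36/3 + 36/2 = 110.1058.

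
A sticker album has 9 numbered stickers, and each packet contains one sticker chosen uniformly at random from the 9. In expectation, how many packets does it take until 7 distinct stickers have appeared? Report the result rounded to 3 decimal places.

11.961

With k distinct stickers already seen, the next new one arrives after an expected 9/(9-k) packets.
Sum over k = 0,...,6: E = 9/9 + 9/8 + 9/7 + ... + 9/4 + 9/3 = 11.9607.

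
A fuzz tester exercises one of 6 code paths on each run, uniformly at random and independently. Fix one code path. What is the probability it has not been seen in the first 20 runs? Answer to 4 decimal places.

0.0261

Each run misses the fixed code path with probability (6-1)/6 = 5/6, independently.
P(still missing after 20) = (5/6)^20 = 0.02608.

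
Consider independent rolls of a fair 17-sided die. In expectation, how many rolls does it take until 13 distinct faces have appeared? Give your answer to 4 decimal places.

23.0557

Going from k to k+1 distinct takes a geometric number of rolls with mean 17/(17-k).
Sum over k = 0,...,12: E = 17/17 + 17/16 + 17/15 + ... + 17/6 + 17/5 = 23.05573.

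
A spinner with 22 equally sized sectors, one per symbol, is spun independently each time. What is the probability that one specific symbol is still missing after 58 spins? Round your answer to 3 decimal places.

Each spin misses the fixed symbol with probability (22-1)/22 = 21/22, independently.
P(still missing after 58) = (21/22)^58 = 0.0673.

0.067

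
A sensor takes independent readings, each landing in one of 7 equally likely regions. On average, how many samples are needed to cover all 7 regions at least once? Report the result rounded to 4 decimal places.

18.1500

After k distinct regions have appeared, the next sample gives a new one with probability (7-k)/7, so the expected wait for the (k+1)-th is 7/(7-k).
E[T] = 7/7 + 7/6 + 7/5 + ... + 7/2 + 7/1 = 7·H_{7}.
H_{7} = 2.59286, so E[T] = 18.15000.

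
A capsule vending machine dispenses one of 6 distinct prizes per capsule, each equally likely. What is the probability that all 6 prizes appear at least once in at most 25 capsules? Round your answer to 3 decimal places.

0.938

By inclusion–exclusion over which prizes are missing,
P(all seen) = Σ_{j=0}^{6} (-1)^j C(6,j)((6-j)/6)^25
= 1.0000 - 0.0629 + 0.0006 - 0.0000 + 0.0000 - 0.0000 + 0.0000
= 0.9377.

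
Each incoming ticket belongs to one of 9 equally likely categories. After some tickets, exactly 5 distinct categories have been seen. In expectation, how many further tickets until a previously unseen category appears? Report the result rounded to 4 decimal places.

Each ticket yields a new category with probability (9-5)/9 = 4/9, so the wait is geometric with mean 9/4.
E = 9/4 = 2.25000.

2.2500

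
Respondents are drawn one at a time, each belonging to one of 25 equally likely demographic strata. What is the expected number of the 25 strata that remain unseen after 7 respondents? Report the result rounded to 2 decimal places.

For each stratum, P(unseen after 7) = (24/25)^7 = 0.751.
By linearity of expectation, E[unseen] = 25·(24/25)^7 = 18.786.

18.79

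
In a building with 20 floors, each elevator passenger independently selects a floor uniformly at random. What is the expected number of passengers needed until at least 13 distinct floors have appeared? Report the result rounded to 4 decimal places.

20.0977

With k distinct floors already seen, the next new one arrives after an expected 20/(20-k) passengers.
Sum over k = 0,...,12: E = 20/20 + 20/19 + 20/18 + ... + 20/9 + 20/8 = 20.09765.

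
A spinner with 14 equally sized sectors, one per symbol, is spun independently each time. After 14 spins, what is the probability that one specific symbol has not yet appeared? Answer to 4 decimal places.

On each spin the fixed symbol fails to appear with probability 13/14.
P(still missing after 14) = (13/14)^14 = 0.35434.

0.3543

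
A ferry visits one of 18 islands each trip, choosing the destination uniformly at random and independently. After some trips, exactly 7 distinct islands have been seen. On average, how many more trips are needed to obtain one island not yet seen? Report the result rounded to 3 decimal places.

1.636

The number of trips until the next new island is geometric with success probability 11/18, so its mean is 18/11.
E = 18/11 = 1.6364.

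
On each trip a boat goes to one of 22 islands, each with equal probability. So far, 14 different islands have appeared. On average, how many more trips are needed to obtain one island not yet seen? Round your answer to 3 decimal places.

The number of trips until the next new island is geometric with success probability 8/22, so its mean is 22/8.
E = 22/8 = 2.7500.

2.750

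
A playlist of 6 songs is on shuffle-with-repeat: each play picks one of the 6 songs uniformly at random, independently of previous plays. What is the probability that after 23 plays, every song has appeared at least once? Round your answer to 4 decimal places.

Let A_i be the event that song i is missing after 23 plays. By inclusion–exclusion on the A_i,
P(all seen) = Σ_{j=0}^{6} (-1)^j C(6,j)((6-j)/6)^23
= 1.00000 - 0.09057 + 0.00134 - 0.00000 + 0.00000 - 0.00000 + 0.00000
= 0.91076.

0.9108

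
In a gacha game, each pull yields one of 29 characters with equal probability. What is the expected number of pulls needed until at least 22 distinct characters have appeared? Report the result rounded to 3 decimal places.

With k distinct characters already seen, the next new one arrives after an expected 29/(29-k) pulls.
Sum over k = 0,...,21: E = 29/29 + 29/28 + 29/27 + ... + 29/9 + 29/8 = 39.6951.

39.695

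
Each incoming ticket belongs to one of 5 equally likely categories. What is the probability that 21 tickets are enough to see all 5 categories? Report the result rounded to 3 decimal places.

0.954

Let A_i be the event that category i is missing after 21 tickets. By inclusion–exclusion on the A_i,
P(all seen) = Σ_{j=0}^{5} (-1)^j C(5,j)((5-j)/5)^21
= 1.0000 - 0.0461 + 0.0002 - 0.0000 + 0.0000 - 0.0000
= 0.9541.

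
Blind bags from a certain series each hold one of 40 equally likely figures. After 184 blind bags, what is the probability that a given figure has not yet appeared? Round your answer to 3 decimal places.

Each blind bag misses the fixed figure with probability (40-1)/40 = 39/40, independently.
P(still missing after 184) = (39/40)^184 = 0.0095.

0.009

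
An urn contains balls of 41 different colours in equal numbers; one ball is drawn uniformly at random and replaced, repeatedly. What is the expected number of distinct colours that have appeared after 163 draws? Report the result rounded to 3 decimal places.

For each colour, P(seen in 163 draws) = 1 - (40/41)^163 = 0.9821.
By linearity of expectation, E[distinct seen] = 41·(1 - (40/41)^163) = 40.2675.

40.268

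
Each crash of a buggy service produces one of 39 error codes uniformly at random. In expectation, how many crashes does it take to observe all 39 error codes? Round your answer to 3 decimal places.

165.888

The wait to go from k to k+1 distinct error codes is geometric with mean 39/(39-k).
E[T] = 39/39 + 39/38 + 39/37 + ... + 39/2 + 39/1 = 39·H_{39}.
H_{39} = 4.2535, so E[T] = 165.8882.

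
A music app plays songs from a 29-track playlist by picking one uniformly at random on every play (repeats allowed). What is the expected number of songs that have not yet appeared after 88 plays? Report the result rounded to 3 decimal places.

For each song, P(unseen after 88) = (28/29)^88 = 0.0456.
By linearity of expectation, E[unseen] = 29·(28/29)^88 = 1.3222.

1.322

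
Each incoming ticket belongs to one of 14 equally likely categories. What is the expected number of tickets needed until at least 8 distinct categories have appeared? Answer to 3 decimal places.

Going from k to k+1 distinct takes a geometric number of tickets with mean 14/(14-k).
Sum over k = 0,...,7: E = 14/14 + 14/13 + 14/12 + ... + 14/8 + 14/7 = 11.2219.

11.222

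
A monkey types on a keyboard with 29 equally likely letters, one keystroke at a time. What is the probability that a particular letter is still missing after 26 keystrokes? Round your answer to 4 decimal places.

On each keystroke the fixed letter fails to appear with probability 28/29.
P(still missing after 26) = (28/29)^26 = 0.40157.

0.4016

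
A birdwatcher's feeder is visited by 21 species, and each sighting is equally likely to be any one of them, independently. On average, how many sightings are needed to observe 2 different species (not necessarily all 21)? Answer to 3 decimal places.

Going from k to k+1 distinct takes a geometric number of sightings with mean 21/(21-k).
Sum over k = 0,...,1: E = 21/21 + 21/20 = 2.0500.

2.050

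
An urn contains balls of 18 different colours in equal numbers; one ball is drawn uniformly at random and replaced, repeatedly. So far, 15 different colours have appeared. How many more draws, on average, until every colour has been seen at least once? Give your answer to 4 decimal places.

33.0000

The wait to go from k to k+1 distinct colours is geometric with mean 18/(18-k).
Sum over k = 15,...,17: E = 18/3 + 18/2 + 18/1 = 33.00000.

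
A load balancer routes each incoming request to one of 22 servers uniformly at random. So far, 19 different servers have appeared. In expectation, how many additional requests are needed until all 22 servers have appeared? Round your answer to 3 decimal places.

40.333

From k distinct to k+1 distinct takes on average 22/(22-k) requests.
Sum over k = 19,...,21: E = 22/3 + 22/2 + 22/1 = 40.3333.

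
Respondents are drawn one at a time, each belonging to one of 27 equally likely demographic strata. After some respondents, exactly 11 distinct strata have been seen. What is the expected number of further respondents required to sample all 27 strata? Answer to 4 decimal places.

91.2797

With k distinct strata already seen, the next new one takes an expected 27/(27-k) respondents.
Sum over k = 11,...,26: E = 27/16 + 27/15 + 27/14 + ... + 27/2 + 27/1 = 91.27968.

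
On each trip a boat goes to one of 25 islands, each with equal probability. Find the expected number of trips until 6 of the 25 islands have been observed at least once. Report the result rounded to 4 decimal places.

6.7055

With k distinct islands already seen, the next new one arrives after an expected 25/(25-k) trips.
Sum over k = 0,...,5: E = 25/25 + 25/24 + 25/23 + 25/22 + 25/21 + 25/20 = 6.70546.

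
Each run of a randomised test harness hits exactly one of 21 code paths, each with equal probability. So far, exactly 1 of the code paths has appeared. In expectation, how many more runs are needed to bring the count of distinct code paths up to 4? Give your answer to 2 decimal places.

3.32

From k distinct to k+1 distinct takes on average 21/(21-k) runs.
Sum over k = 1,...,3: E = 21/20 + 21/19 + 21/18 = 3.322.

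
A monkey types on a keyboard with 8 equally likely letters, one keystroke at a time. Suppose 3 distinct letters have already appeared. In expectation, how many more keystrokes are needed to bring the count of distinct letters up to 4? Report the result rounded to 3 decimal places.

From k distinct to k+1 distinct takes on average 8/(8-k) keystrokes.
Only the k = 3 term is needed: E = 8/5 = 1.6000.

1.600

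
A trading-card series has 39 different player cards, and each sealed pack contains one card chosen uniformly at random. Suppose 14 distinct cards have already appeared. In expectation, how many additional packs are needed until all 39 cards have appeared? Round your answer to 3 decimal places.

148.822

With k distinct cards already seen, the next new one takes an expected 39/(39-k) packs.
Sum over k = 14,...,38: E = 39/25 + 39/24 + 39/23 + ... + 39/2 + 39/1 = 148.8224.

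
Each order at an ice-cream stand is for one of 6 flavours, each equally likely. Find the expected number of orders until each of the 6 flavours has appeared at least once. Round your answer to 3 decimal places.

14.700

The wait to go from k to k+1 distinct flavours is geometric with mean 6/(6-k).
E[T] = 6/6 + 6/5 + 6/4 + 6/3 + 6/2 + 6/1 = 6·H_{6}.
H_{6} = 2.4500, so E[T] = 14.7000.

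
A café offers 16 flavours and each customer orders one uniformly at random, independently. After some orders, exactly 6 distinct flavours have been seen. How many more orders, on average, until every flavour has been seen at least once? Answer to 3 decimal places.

46.863

The wait to go from k to k+1 distinct flavours is geometric with mean 16/(16-k).
Sum over k = 6,...,15: E = 16/10 + 16/9 + 16/8 + ... + 16/2 + 16/1 = 46.8635.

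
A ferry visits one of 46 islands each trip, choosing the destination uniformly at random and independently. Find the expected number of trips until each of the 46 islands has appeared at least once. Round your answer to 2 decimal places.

After k distinct islands have appeared, the next trip gives a new one with probability (46-k)/46, so the expected wait for the (k+1)-th is 46/(46-k).
E[T] = 46/46 + 46/45 + 46/44 + ... + 46/2 + 46/1 = 46·H_{46}.
H_{46} = 4.417, so E[T] = 203.168.

203.17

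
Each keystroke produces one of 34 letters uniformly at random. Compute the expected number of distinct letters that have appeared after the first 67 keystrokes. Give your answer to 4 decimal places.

29.3993

For each letter, P(seen in 67 keystrokes) = 1 - (33/34)^67 = 0.86468.
By linearity of expectation, E[distinct seen] = 34·(1 - (33/34)^67) = 29.39928.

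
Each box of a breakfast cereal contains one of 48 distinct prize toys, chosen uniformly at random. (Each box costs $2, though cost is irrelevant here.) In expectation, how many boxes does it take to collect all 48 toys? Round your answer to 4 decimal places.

214.0223

Split into phases: going from k distinct to k+1 distinct takes on average 48/(48-k) boxes.
E[T] = 48/48 + 48/47 + 48/46 + ... + 48/2 + 48/1 = 48·H_{48}.
H_{48} = 4.45880, so E[T] = 214.02226.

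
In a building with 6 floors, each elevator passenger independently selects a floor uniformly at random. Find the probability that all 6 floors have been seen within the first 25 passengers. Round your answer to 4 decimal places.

0.9377

Let A_i be the event that floor i is missing after 25 passengers. By inclusion–exclusion on the A_i,
P(all seen) = Σ_{j=0}^{6} (-1)^j C(6,j)((6-j)/6)^25
= 1.00000 - 0.06290 + 0.00059 - 0.00000 + 0.00000 - 0.00000 + 0.00000
= 0.93770.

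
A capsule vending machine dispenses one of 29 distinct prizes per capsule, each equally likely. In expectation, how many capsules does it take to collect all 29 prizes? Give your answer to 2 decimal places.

The wait to go from k to k+1 distinct prizes is geometric with mean 29/(29-k).
E[T] = 29/29 + 29/28 + 29/27 + ... + 29/2 + 29/1 = 29·H_{29}.
H_{29} = 3.962, so E[T] = 114.888.

114.89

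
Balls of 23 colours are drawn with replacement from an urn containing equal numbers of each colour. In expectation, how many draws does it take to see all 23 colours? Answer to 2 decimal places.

85.89

After k distinct colours have appeared, the next draw gives a new one with probability (23-k)/23, so the expected wait for the (k+1)-th is 23/(23-k).
E[T] = 23/23 + 23/22 + 23/21 + ... + 23/2 + 23/1 = 23·H_{23}.
H_{23} = 3.734, so E[T] = 85.889.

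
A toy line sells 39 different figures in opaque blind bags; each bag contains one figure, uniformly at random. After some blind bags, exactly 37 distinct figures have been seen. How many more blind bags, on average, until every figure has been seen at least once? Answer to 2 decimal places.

58.50

From k distinct to k+1 distinct takes on average 39/(39-k) blind bags.
Sum over k = 37,...,38: E = 39/2 + 39/1 = 58.500.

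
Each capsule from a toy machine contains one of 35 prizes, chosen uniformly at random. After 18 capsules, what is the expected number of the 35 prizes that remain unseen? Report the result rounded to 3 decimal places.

20.771

For each prize, P(unseen after 18) = (34/35)^18 = 0.5935.
By linearity of expectation, E[unseen] = 35·(34/35)^18 = 20.7713.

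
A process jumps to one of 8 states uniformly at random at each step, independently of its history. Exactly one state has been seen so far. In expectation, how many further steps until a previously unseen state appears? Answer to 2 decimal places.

Each step yields a new state with probability (8-1)/8 = 7/8, so the wait is geometric with mean 8/7.
E = 8/7 = 1.143.

1.14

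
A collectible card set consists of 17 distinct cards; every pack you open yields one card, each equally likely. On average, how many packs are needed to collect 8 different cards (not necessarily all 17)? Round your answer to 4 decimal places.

Going from k to k+1 distinct takes a geometric number of packs with mean 17/(17-k).
Sum over k = 0,...,7: E = 17/17 + 17/16 + 17/15 + ... + 17/11 + 17/10 = 10.37993.

10.3799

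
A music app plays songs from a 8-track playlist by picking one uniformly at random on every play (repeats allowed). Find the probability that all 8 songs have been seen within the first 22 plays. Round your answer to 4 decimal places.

Let A_i be the event that song i is missing after 22 plays. By inclusion–exclusion on the A_i,
P(all seen) = Σ_{j=0}^{8} (-1)^j C(8,j)((8-j)/8)^22
= 1.00000 - 0.42390 + 0.04995 - 0.00181 + 0.00002 - 0.00000 + 0.00000 - 0.00000 + 0.00000
= 0.62425.

0.6243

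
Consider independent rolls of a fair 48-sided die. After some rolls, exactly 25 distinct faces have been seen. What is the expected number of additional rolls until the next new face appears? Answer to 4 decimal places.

2.0870

The number of rolls until the next new face is geometric with success probability 23/48, so its mean is 48/23.
E = 48/23 = 2.08696.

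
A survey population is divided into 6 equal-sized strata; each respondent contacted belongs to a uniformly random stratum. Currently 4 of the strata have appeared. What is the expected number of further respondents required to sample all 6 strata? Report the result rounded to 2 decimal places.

From k distinct to k+1 distinct takes on average 6/(6-k) respondents.
Sum over k = 4,...,5: E = 6/2 + 6/1 = 9.000.

9.00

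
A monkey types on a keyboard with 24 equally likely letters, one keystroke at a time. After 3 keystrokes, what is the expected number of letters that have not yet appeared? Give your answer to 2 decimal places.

For each letter, P(unseen after 3) = (23/24)^3 = 0.880.
By linearity of expectation, E[unseen] = 24·(23/24)^3 = 21.123.

21.12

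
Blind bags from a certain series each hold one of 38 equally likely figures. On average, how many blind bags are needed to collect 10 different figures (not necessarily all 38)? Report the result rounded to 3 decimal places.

With k distinct figures already seen, the next new one arrives after an expected 38/(38-k) blind bags.
Sum over k = 0,...,9: E = 38/38 + 38/37 + 38/36 + ... + 38/30 + 38/29 = 11.4278.

11.428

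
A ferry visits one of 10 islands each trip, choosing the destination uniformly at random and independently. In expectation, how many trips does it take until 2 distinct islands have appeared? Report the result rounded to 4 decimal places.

With k distinct islands already seen, the next new one arrives after an expected 10/(10-k) trips.
Sum over k = 0,...,1: E = 10/10 + 10/9 = 2.11111.

2.1111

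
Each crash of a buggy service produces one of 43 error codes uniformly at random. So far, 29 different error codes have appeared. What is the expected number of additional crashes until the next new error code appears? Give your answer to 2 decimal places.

The number of crashes until the next new error code is geometric with success probability 14/43, so its mean is 43/14.
E = 43/14 = 3.071.

3.07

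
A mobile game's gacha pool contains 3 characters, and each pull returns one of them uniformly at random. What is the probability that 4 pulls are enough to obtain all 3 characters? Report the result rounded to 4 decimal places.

By inclusion–exclusion over which characters are missing,
P(all seen) = Σ_{j=0}^{3} (-1)^j C(3,j)((3-j)/3)^4
= 1.00000 - 0.59259 + 0.03704 - 0.00000
= 0.44444.

0.4444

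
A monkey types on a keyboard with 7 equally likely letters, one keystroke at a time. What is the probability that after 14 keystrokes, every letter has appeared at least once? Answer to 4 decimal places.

0.3666

By inclusion–exclusion over which letters are missing,
P(all seen) = Σ_{j=0}^{7} (-1)^j C(7,j)((7-j)/7)^14
= 1.00000 - 0.80880 + 0.18898 - 0.01385 + 0.00025 - 0.00000 + 0.00000 - 0.00000
= 0.36657.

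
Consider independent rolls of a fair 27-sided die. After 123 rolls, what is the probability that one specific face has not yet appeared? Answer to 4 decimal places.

On each roll the fixed face fails to appear with probability 26/27.
P(still missing after 123) = (26/27)^123 = 0.00964.

0.0096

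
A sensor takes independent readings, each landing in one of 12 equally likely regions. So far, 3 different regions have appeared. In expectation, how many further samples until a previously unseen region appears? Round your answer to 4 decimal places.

The number of samples until the next new region is geometric with success probability 9/12, so its mean is 12/9.
E = 12/9 = 1.33333.

1.3333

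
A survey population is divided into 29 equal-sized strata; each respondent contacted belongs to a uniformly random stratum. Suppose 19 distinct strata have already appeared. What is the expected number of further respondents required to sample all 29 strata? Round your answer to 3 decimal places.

84.940

The wait to go from k to k+1 distinct strata is geometric with mean 29/(29-k).
Sum over k = 19,...,28: E = 29/10 + 29/9 + 29/8 + ... + 29/2 + 29/1 = 84.9401.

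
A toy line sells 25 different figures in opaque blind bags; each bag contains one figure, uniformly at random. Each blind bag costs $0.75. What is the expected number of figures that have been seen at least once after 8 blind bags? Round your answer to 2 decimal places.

For each figure, P(seen in 8 blind bags) = 1 - (24/25)^8 = 0.279.
By linearity of expectation, E[distinct seen] = 25·(1 - (24/25)^8) = 6.965.

6.97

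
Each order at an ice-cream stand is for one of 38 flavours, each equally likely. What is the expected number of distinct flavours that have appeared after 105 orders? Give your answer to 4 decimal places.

35.6896

For each flavour, P(seen in 105 orders) = 1 - (37/38)^105 = 0.93920.
By linearity of expectation, E[distinct seen] = 38·(1 - (37/38)^105) = 35.68960.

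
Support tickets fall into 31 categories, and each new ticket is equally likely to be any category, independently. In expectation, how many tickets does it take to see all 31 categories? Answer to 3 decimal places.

The wait to go from k to k+1 distinct categories is geometric with mean 31/(31-k).
E[T] = 31/31 + 31/30 + 31/29 + ... + 31/2 + 31/1 = 31·H_{31}.
H_{31} = 4.0272, so E[T] = 124.8446.

124.845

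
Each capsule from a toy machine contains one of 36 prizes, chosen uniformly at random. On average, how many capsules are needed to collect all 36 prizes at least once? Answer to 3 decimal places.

150.284

After k distinct prizes have appeared, the next capsule gives a new one with probability (36-k)/36, so the expected wait for the (k+1)-th is 36/(36-k).
E[T] = 36/36 + 36/35 + 36/34 + ... + 36/2 + 36/1 = 36·H_{36}.
H_{36} = 4.1746, so E[T] = 150.2841.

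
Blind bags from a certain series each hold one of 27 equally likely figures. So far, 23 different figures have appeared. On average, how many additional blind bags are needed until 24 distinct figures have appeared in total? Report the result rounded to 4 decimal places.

6.7500

With k distinct figures already seen, the next new one takes an expected 27/(27-k) blind bags.
Only the k = 23 term is needed: E = 27/4 = 6.75000.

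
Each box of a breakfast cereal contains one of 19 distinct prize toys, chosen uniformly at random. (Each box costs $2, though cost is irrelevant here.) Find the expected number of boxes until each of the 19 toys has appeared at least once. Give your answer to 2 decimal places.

The wait to go from k to k+1 distinct toys is geometric with mean 19/(19-k).
E[T] = 19/19 + 19/18 + 19/17 + ... + 19/2 + 19/1 = 19·H_{19}.
H_{19} = 3.548, so E[T] = 67.407.

67.41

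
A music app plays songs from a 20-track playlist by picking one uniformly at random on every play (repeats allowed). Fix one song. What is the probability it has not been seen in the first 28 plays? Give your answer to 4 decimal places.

On each play the fixed song fails to appear with probability 19/20.
P(still missing after 28) = (19/20)^28 = 0.23783.

0.2378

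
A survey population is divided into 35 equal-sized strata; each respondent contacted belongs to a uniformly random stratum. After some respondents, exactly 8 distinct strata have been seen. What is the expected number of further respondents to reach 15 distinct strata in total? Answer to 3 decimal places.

The wait to go from k to k+1 distinct strata is geometric with mean 35/(35-k).
Sum over k = 8,...,14: E = 35/27 + 35/26 + 35/25 + ... + 35/22 + 35/21 = 10.2801.

10.280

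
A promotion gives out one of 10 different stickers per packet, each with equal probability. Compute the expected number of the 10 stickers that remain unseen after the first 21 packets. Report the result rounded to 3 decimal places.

1.094

For each sticker, P(unseen after 21) = (9/10)^21 = 0.1094.
By linearity of expectation, E[unseen] = 10·(9/10)^21 = 1.0942.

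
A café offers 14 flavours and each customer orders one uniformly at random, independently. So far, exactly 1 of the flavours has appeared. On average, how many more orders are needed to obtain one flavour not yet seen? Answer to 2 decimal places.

The number of orders until the next new flavour is geometric with success probability 13/14, so its mean is 14/13.
E = 14/13 = 1.077.

1.08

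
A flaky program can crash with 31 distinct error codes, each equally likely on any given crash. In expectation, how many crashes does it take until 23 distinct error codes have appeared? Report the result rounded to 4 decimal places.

40.5910

Going from k to k+1 distinct takes a geometric number of crashes with mean 31/(31-k).
Sum over k = 0,...,22: E = 31/31 + 31/30 + 31/29 + ... + 31/10 + 31/9 = 40.59103.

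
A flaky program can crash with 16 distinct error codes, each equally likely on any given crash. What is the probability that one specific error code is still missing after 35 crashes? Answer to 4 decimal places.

On each crash the fixed error code fails to appear with probability 15/16.
P(still missing after 35) = (15/16)^35 = 0.10447.

0.1045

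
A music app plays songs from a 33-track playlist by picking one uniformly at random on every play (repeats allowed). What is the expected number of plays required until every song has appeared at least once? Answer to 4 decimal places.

134.9303

After k distinct songs have appeared, the next play gives a new one with probability (33-k)/33, so the expected wait for the (k+1)-th is 33/(33-k).
E[T] = 33/33 + 33/32 + 33/31 + ... + 33/2 + 33/1 = 33·H_{33}.
H_{33} = 4.08880, so E[T] = 134.93034.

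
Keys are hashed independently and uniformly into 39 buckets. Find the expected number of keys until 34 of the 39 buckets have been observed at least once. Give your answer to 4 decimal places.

76.8382

Going from k to k+1 distinct takes a geometric number of keys with mean 39/(39-k).
Sum over k = 0,...,33: E = 39/39 + 39/38 + 39/37 + ... + 39/7 + 39/6 = 76.83818.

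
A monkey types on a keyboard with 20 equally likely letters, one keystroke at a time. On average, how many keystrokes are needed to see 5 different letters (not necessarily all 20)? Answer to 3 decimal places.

With k distinct letters already seen, the next new one arrives after an expected 20/(20-k) keystrokes.
Sum over k = 0,...,4: E = 20/20 + 20/19 + 20/18 + 20/17 + 20/16 = 5.5902.

5.590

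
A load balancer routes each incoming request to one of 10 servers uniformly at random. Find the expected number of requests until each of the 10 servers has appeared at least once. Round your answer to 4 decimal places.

The wait to go from k to k+1 distinct servers is geometric with mean 10/(10-k).
E[T] = 10/10 + 10/9 + 10/8 + ... + 10/2 + 10/1 = 10·H_{10}.
H_{10} = 2.92897, so E[T] = 29.28968.

29.2897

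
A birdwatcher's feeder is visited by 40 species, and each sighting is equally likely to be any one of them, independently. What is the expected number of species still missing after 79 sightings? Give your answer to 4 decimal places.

For each species, P(unseen after 79) = (39/40)^79 = 0.13532.
By linearity of expectation, E[unseen] = 40·(39/40)^79 = 5.41283.

5.4128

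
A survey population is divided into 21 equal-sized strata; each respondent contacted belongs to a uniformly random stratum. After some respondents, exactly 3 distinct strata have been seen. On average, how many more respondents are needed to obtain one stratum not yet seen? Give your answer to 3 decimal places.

The number of respondents until the next new stratum is geometric with success probability 18/21, so its mean is 21/18.
E = 21/18 = 1.1667.

1.167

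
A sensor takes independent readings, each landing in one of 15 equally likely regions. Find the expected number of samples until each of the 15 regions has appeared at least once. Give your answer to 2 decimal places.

49.77

Split into phases: going from k distinct to k+1 distinct takes on average 15/(15-k) samples.
E[T] = 15/15 + 15/14 + 15/13 + ... + 15/2 + 15/1 = 15·H_{15}.
H_{15} = 3.318, so E[T] = 49.773.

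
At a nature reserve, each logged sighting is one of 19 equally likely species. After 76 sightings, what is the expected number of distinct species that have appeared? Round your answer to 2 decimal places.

For each species, P(seen in 76 sightings) = 1 - (18/19)^76 = 0.984.
By linearity of expectation, E[distinct seen] = 19·(1 - (18/19)^76) = 18.688.

18.69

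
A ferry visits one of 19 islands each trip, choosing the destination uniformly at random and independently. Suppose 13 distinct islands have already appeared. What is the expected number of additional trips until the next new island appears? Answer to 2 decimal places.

3.17

The number of trips until the next new island is geometric with success probability 6/19, so its mean is 19/6.
E = 19/6 = 3.167.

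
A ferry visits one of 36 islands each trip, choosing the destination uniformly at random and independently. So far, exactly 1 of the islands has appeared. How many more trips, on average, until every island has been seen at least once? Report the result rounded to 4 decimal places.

With k distinct islands already seen, the next new one takes an expected 36/(36-k) trips.
Sum over k = 1,...,35: E = 36/35 + 36/34 + 36/33 + ... + 36/2 + 36/1 = 149.28413.

149.2841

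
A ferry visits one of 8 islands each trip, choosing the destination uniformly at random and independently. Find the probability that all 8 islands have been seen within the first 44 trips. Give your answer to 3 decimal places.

0.978

By inclusion–exclusion over which islands are missing,
P(all seen) = Σ_{j=0}^{8} (-1)^j C(8,j)((8-j)/8)^44
= 1.0000 - 0.0225 + 0.0001 - 0.0000 + 0.0000 - 0.0000 + 0.0000 - 0.0000 + 0.0000
= 0.9776.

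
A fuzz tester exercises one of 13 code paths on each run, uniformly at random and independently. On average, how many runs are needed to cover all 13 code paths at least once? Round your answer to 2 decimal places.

41.34

Split into phases: going from k distinct to k+1 distinct takes on average 13/(13-k) runs.
E[T] = 13/13 + 13/12 + 13/11 + ... + 13/2 + 13/1 = 13·H_{13}.
H_{13} = 3.180, so E[T] = 41.342.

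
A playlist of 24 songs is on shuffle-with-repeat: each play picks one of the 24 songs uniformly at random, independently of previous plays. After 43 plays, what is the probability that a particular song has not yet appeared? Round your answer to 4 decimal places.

Each play misses the fixed song with probability (24-1)/24 = 23/24, independently.
P(still missing after 43) = (23/24)^43 = 0.16040.

0.1604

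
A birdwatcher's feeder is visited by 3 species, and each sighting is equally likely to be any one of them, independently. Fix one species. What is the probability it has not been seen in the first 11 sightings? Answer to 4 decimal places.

Each sighting misses the fixed species with probability (3-1)/3 = 2/3, independently.
P(still missing after 11) = (2/3)^11 = 0.01156.

0.0116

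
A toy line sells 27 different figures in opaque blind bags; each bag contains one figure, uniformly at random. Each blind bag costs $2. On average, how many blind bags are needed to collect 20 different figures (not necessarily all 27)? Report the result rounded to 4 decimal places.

Going from k to k+1 distinct takes a geometric number of blind bags with mean 27/(27-k).
Sum over k = 0,...,19: E = 27/27 + 27/26 + 27/25 + ... + 27/9 + 27/8 = 35.06219.

35.0622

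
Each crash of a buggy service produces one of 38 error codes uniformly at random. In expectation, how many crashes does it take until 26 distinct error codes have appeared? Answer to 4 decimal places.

42.7383

With k distinct error codes already seen, the next new one arrives after an expected 38/(38-k) crashes.
Sum over k = 0,...,25: E = 38/38 + 38/37 + 38/36 + ... + 38/14 + 38/13 = 42.73827.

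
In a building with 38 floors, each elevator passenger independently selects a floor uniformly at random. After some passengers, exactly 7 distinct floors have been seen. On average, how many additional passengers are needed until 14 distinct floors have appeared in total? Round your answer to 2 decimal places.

9.55

The wait to go from k to k+1 distinct floors is geometric with mean 38/(38-k).
Sum over k = 7,...,13: E = 38/31 + 38/30 + 38/29 + ... + 38/26 + 38/25 = 9.549.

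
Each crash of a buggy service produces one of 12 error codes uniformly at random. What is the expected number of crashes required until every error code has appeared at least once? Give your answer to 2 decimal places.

37.24

The wait to go from k to k+1 distinct error codes is geometric with mean 12/(12-k).
E[T] = 12/12 + 12/11 + 12/10 + ... + 12/2 + 12/1 = 12·H_{12}.
H_{12} = 3.103, so E[T] = 37.239.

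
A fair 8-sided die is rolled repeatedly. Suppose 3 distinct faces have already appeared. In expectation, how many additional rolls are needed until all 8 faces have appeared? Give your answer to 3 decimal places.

From k distinct to k+1 distinct takes on average 8/(8-k) rolls.
Sum over k = 3,...,7: E = 8/5 + 8/4 + 8/3 + 8/2 + 8/1 = 18.2667.

18.267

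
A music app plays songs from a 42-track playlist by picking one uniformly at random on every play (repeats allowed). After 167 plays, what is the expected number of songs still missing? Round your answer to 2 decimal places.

For each song, P(unseen after 167) = (41/42)^167 = 0.018.
By linearity of expectation, E[unseen] = 42·(41/42)^167 = 0.751.

0.75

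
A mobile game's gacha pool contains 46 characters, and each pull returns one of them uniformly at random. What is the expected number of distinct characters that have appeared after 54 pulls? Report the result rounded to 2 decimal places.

For each character, P(seen in 54 pulls) = 1 - (45/46)^54 = 0.695.
By linearity of expectation, E[distinct seen] = 46·(1 - (45/46)^54) = 31.962.

31.96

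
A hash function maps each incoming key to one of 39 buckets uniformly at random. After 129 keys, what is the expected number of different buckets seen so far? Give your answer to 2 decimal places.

37.63

For each bucket, P(seen in 129 keys) = 1 - (38/39)^129 = 0.965.
By linearity of expectation, E[distinct seen] = 39·(1 - (38/39)^129) = 37.633.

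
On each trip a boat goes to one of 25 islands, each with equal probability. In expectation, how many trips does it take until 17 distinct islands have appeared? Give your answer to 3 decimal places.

27.453

Going from k to k+1 distinct takes a geometric number of trips with mean 25/(25-k).
Sum over k = 0,...,16: E = 25/25 + 25/24 + 25/23 + ... + 25/10 + 25/9 = 27.4525.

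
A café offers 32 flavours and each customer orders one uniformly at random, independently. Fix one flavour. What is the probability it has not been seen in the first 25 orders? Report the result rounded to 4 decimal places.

Each order misses the fixed flavour with probability (32-1)/32 = 31/32, independently.
P(still missing after 25) = (31/32)^25 = 0.45216.

0.4522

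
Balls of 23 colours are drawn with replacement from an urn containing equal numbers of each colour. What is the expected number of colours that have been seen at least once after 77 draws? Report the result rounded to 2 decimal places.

For each colour, P(seen in 77 draws) = 1 - (22/23)^77 = 0.967.
By linearity of expectation, E[distinct seen] = 23·(1 - (22/23)^77) = 22.250.

22.25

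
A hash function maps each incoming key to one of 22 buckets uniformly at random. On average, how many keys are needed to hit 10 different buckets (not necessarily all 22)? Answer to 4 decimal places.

12.9273

Going from k to k+1 distinct takes a geometric number of keys with mean 22/(22-k).
Sum over k = 0,...,9: E = 22/22 + 22/21 + 22/20 + ... + 22/14 + 22/13 = 12.92726.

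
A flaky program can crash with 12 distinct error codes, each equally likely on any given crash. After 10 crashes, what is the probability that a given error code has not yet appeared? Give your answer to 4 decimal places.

0.4189

Each crash misses the fixed error code with probability (12-1)/12 = 11/12, independently.
P(still missing after 10) = (11/12)^10 = 0.41890.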